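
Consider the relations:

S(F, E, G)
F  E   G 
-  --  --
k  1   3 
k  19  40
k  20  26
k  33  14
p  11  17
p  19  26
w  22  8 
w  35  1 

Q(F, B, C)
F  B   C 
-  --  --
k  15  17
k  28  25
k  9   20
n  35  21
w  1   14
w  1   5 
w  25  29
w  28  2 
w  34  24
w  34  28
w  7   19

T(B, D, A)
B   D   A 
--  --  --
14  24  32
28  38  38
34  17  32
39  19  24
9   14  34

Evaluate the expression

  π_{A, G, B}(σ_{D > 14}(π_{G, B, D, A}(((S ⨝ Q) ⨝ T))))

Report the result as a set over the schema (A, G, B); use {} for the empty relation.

{(32, 1, 34), (32, 8, 34), (38, 1, 28), (38, 14, 28), (38, 26, 28), (38, 3, 28), (38, 40, 28), (38, 8, 28)}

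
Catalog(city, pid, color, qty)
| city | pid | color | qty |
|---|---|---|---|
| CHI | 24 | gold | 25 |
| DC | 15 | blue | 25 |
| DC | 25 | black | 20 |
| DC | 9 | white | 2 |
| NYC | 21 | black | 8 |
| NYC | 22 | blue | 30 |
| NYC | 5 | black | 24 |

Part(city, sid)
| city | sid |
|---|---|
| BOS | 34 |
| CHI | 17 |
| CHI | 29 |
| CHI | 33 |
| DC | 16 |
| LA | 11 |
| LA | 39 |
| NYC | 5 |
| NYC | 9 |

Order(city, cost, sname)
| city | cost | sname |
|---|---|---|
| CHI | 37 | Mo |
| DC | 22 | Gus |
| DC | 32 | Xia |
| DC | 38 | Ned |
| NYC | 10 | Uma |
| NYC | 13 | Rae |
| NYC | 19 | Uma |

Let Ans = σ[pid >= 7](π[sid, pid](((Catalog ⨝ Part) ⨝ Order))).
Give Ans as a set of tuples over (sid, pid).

{(16, 15), (16, 25), (16, 9), (17, 24), (29, 24), (33, 24), (5, 21), (5, 22), (9, 21), (9, 22)}

Catalog ⋈ Part (natural join on city): {(CHI, 24, gold, 25, 17), (CHI, 24, gold, 25, 29), (CHI, 24, gold, 25, 33), (DC, 15, blue, 25, 16), (DC, 25, black, 20, 16), (DC, 9, white, 2, 16), (NYC, 21, black, 8, 5), (NYC, 21, black, 8, 9), (NYC, 22, blue, 30, 5), (NYC, 22, blue, 30, 9), (NYC, 5, black, 24, 5), (NYC, 5, black, 24, 9)}
(Catalog ⨝ Part) ⋈ Order (natural join on city): {(CHI, 24, gold, 25, 17, 37, Mo), (CHI, 24, gold, 25, 29, 37, Mo), (CHI, 24, gold, 25, 33, 37, Mo), (DC, 15, blue, 25, 16, 22, Gus), (DC, 15, blue, 25, 16, 32, Xia), (DC, 15, blue, 25, 16, 38, Ned), (DC, 25, black, 20, 16, 22, Gus), (DC, 25, black, 20, 16, 32, Xia), (DC, 25, black, 20, 16, 38, Ned), (DC, 9, white, 2, 16, 22, Gus), (DC, 9, white, 2, 16, 32, Xia), (DC, 9, white, 2, 16, 38, Ned), (NYC, 21, black, 8, 5, 10, Uma), (NYC, 21, black, 8, 5, 13, Rae), (NYC, 21, black, 8, 5, 19, Uma), (NYC, 21, black, 8, 9, 10, Uma), (NYC, 21, black, 8, 9, 13, Rae), (NYC, 21, black, 8, 9, 19, Uma), (NYC, 22, blue, 30, 5, 10, Uma), (NYC, 22, blue, 30, 5, 13, Rae), (NYC, 22, blue, 30, 5, 19, Uma), (NYC, 22, blue, 30, 9, 10, Uma), (NYC, 22, blue, 30, 9, 13, Rae), (NYC, 22, blue, 30, 9, 19, Uma), (NYC, 5, black, 24, 5, 10, Uma), (NYC, 5, black, 24, 5, 13, Rae), (NYC, 5, black, 24, 5, 19, Uma), (NYC, 5, black, 24, 9, 10, Uma), (NYC, 5, black, 24, 9, 13, Rae), (NYC, 5, black, 24, 9, 19, Uma)}
π[sid, pid]: project onto (sid, pid) (18 duplicate(s) eliminated) → {(16, 15), (16, 25), (16, 9), (17, 24), (29, 24), (33, 24), (5, 21), (5, 22), (5, 5), (9, 21), (9, 22), (9, 5)}
Filtering on pid >= 7 leaves {(16, 15), (16, 25), (16, 9), (17, 24), (29, 24), (33, 24), (5, 21), (5, 22), (9, 21), (9, 22)}.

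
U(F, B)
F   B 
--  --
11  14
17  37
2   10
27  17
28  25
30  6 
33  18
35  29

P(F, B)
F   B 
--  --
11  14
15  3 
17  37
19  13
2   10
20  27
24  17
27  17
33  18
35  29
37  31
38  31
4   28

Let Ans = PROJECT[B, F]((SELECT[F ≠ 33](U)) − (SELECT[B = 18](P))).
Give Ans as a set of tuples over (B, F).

{(10, 2), (14, 11), (17, 27), (25, 28), (29, 35), (37, 17), (6, 30)}

Selection F ≠ 33: {(11, 14), (17, 37), (2, 10), (27, 17), (28, 25), (30, 6), (35, 29)}
Selection B = 18: {(33, 18)}
Taking the difference: {(11, 14), (17, 37), (2, 10), (27, 17), (28, 25), (30, 6), (35, 29)}
Keep only column(s) B, F: {(10, 2), (14, 11), (17, 27), (25, 28), (29, 35), (37, 17), (6, 30)}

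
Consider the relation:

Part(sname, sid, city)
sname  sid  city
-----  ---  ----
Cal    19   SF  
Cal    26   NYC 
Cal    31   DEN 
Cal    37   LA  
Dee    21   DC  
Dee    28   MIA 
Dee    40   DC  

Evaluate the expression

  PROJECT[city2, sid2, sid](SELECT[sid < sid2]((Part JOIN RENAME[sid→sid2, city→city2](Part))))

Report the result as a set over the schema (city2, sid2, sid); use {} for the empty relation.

ρ[sid→sid2, city→city2]: schema becomes (sname, sid2, city2); tuples unchanged.
Natural join on sname: {(Cal, 19, SF, 19, SF), (Cal, 19, SF, 26, NYC), (Cal, 19, SF, 31, DEN), (Cal, 19, SF, 37, LA), (Cal, 26, NYC, 19, SF), (Cal, 26, NYC, 26, NYC), (Cal, 26, NYC, 31, DEN), (Cal, 26, NYC, 37, LA), (Cal, 31, DEN, 19, SF), (Cal, 31, DEN, 26, NYC), (Cal, 31, DEN, 31, DEN), (Cal, 31, DEN, 37, LA), (Cal, 37, LA, 19, SF), (Cal, 37, LA, 26, NYC), (Cal, 37, LA, 31, DEN), (Cal, 37, LA, 37, LA), (Dee, 21, DC, 21, DC), (Dee, 21, DC, 28, MIA), (Dee, 21, DC, 40, DC), (Dee, 28, MIA, 21, DC), (Dee, 28, MIA, 28, MIA), (Dee, 28, MIA, 40, DC), (Dee, 40, DC, 21, DC), (Dee, 40, DC, 28, MIA), (Dee, 40, DC, 40, DC)}
Selection sid < sid2: {(Cal, 19, SF, 26, NYC), (Cal, 19, SF, 31, DEN), (Cal, 19, SF, 37, LA), (Cal, 26, NYC, 31, DEN), (Cal, 26, NYC, 37, LA), (Cal, 31, DEN, 37, LA), (Dee, 21, DC, 28, MIA), (Dee, 21, DC, 40, DC), (Dee, 28, MIA, 40, DC)}
π[city2, sid2, sid]: project onto (city2, sid2, sid) → {(DC, 40, 21), (DC, 40, 28), (DEN, 31, 19), (DEN, 31, 26), (LA, 37, 19), (LA, 37, 26), (LA, 37, 31), (MIA, 28, 21), (NYC, 26, 19)}

{(DC, 40, 21), (DC, 40, 28), (DEN, 31, 19), (DEN, 31, 26), (LA, 37, 19), (LA, 37, 26), (LA, 37, 31), (MIA, 28, 21), (NYC, 26, 19)}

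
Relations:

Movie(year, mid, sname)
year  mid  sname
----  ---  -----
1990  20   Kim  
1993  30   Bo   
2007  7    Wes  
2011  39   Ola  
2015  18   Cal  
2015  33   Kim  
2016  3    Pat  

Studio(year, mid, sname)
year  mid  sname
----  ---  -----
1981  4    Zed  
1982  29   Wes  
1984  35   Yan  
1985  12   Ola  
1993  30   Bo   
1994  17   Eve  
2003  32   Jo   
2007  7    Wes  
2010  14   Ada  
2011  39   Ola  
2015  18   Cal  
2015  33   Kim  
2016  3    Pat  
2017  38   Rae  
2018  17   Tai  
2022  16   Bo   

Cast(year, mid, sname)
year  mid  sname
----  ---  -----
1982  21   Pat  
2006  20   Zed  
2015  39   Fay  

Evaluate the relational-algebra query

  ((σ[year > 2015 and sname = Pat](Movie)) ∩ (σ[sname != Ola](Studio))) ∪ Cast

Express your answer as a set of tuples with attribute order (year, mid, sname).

{(1982, 21, Pat), (2006, 20, Zed), (2015, 39, Fay), (2016, 3, Pat)}

Apply σ_{year > 2015 and sname = Pat}; surviving tuples: {(2016, 3, Pat)}
Apply σ_{sname != Ola}; surviving tuples: {(1981, 4, Zed), (1982, 29, Wes), (1984, 35, Yan), (1993, 30, Bo), (1994, 17, Eve), (2003, 32, Jo), (2007, 7, Wes), (2010, 14, Ada), (2015, 18, Cal), (2015, 33, Kim), (2016, 3, Pat), (2017, 38, Rae), (2018, 17, Tai), (2022, 16, Bo)}
Intersection: {(2016, 3, Pat)} with {(1981, 4, Zed), (1982, 29, Wes), (1984, 35, Yan), (1993, 30, Bo), (1994, 17, Eve), (2003, 32, Jo), (2007, 7, Wes), (2010, 14, Ada), (2015, 18, Cal), (2015, 33, Kim), (2016, 3, Pat), (2017, 38, Rae), (2018, 17, Tai), (2022, 16, Bo)} → {(2016, 3, Pat)}
Union: {(2016, 3, Pat)} with {(1982, 21, Pat), (2006, 20, Zed), (2015, 39, Fay)} → {(1982, 21, Pat), (2006, 20, Zed), (2015, 39, Fay), (2016, 3, Pat)}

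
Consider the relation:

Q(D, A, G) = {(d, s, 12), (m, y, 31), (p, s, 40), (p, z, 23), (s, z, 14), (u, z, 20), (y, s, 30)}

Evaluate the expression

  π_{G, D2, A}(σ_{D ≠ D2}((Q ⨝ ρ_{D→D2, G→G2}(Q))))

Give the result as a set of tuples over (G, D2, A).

ρ[D→D2, G→G2]: schema becomes (D2, A, G2); tuples unchanged.
Q ⋈ ρ_{D→D2, G→G2}(Q) (natural join on A): {(d, s, 12, d, 12), (d, s, 12, p, 40), (d, s, 12, y, 30), (m, y, 31, m, 31), (p, s, 40, d, 12), (p, s, 40, p, 40), (p, s, 40, y, 30), (p, z, 23, p, 23), (p, z, 23, s, 14), (p, z, 23, u, 20), (s, z, 14, p, 23), (s, z, 14, s, 14), (s, z, 14, u, 20), (u, z, 20, p, 23), (u, z, 20, s, 14), (u, z, 20, u, 20), (y, s, 30, d, 12), (y, s, 30, p, 40), (y, s, 30, y, 30)}
σ[D ≠ D2]: keep tuples satisfying D ≠ D2 → {(d, s, 12, p, 40), (d, s, 12, y, 30), (p, s, 40, d, 12), (p, s, 40, y, 30), (p, z, 23, s, 14), (p, z, 23, u, 20), (s, z, 14, p, 23), (s, z, 14, u, 20), (u, z, 20, p, 23), (u, z, 20, s, 14), (y, s, 30, d, 12), (y, s, 30, p, 40)}
π_{G, D2, A} gives {(12, p, s), (12, y, s), (14, p, z), (14, u, z), (20, p, z), (20, s, z), (23, s, z), (23, u, z), (30, d, s), (30, p, s), (40, d, s), (40, y, s)}.

{(12, p, s), (12, y, s), (14, p, z), (14, u, z), (20, p, z), (20, s, z), (23, s, z), (23, u, z), (30, d, s), (30, p, s), (40, d, s), (40, y, s)}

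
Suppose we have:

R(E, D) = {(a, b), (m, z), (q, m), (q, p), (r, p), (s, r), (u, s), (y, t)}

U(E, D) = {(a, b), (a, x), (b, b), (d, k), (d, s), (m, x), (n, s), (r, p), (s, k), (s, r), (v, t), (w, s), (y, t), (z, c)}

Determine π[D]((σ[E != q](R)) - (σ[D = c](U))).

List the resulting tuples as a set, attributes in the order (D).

{b, p, r, s, t, z}

Apply σ_{E != q}; surviving tuples: {(a, b), (m, z), (r, p), (s, r), (u, s), (y, t)}
Apply σ_{D = c}; surviving tuples: {(z, c)}
Difference: {(a, b), (m, z), (r, p), (s, r), (u, s), (y, t)} with {(z, c)} → {(a, b), (m, z), (r, p), (s, r), (u, s), (y, t)}
Projecting to D: {b, p, r, s, t, z}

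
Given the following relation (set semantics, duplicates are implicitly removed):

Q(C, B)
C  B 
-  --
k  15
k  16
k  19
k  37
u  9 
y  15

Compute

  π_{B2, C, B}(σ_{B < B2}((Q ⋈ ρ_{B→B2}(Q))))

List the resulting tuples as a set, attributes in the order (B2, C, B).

ρ[B→B2]: schema becomes (C, B2); tuples unchanged.
Joining Q and ρ_{B→B2}(Q) on C yields {(k, 15, 15), (k, 15, 16), (k, 15, 19), (k, 15, 37), (k, 16, 15), (k, 16, 16), (k, 16, 19), (k, 16, 37), (k, 19, 15), (k, 19, 16), (k, 19, 19), (k, 19, 37), (k, 37, 15), (k, 37, 16), (k, 37, 19), (k, 37, 37), (u, 9, 9), (y, 15, 15)}.
Filtering on B < B2 leaves {(k, 15, 16), (k, 15, 19), (k, 15, 37), (k, 16, 19), (k, 16, 37), (k, 19, 37)}.
π_{B2, C, B} gives {(16, k, 15), (19, k, 15), (19, k, 16), (37, k, 15), (37, k, 16), (37, k, 19)}.

{(16, k, 15), (19, k, 15), (19, k, 16), (37, k, 15), (37, k, 16), (37, k, 19)}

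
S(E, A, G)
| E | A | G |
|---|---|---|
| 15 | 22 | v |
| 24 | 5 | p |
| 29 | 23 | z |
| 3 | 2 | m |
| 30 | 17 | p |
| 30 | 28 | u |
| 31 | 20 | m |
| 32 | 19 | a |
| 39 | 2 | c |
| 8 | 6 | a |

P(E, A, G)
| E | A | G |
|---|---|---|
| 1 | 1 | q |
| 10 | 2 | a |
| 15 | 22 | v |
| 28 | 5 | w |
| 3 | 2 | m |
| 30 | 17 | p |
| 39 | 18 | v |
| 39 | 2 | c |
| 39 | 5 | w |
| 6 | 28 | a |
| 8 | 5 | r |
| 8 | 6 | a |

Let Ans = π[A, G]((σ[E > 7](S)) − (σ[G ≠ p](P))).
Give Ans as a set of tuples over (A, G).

σ[E > 7]: keep tuples satisfying E > 7 → {(15, 22, v), (24, 5, p), (29, 23, z), (30, 17, p), (30, 28, u), (31, 20, m), (32, 19, a), (39, 2, c), (8, 6, a)}
σ[G ≠ p]: keep tuples satisfying G ≠ p → {(1, 1, q), (10, 2, a), (15, 22, v), (28, 5, w), (3, 2, m), (39, 18, v), (39, 2, c), (39, 5, w), (6, 28, a), (8, 5, r), (8, 6, a)}
Difference: {(15, 22, v), (24, 5, p), (29, 23, z), (30, 17, p), (30, 28, u), (31, 20, m), (32, 19, a), (39, 2, c), (8, 6, a)} with {(1, 1, q), (10, 2, a), (15, 22, v), (28, 5, w), (3, 2, m), (39, 18, v), (39, 2, c), (39, 5, w), (6, 28, a), (8, 5, r), (8, 6, a)} → {(24, 5, p), (29, 23, z), (30, 17, p), (30, 28, u), (31, 20, m), (32, 19, a)}
π_{A, G} gives {(17, p), (19, a), (20, m), (23, z), (28, u), (5, p)}.

{(17, p), (19, a), (20, m), (23, z), (28, u), (5, p)}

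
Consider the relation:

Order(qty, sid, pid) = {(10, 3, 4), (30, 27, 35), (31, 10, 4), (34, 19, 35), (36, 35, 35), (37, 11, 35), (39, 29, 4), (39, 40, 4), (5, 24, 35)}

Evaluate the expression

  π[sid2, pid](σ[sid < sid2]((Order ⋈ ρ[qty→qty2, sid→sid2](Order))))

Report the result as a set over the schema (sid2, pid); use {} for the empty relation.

ρ[qty→qty2, sid→sid2]: schema becomes (qty2, sid2, pid); tuples unchanged.
Order ⋈ ρ[qty→qty2, sid→sid2](Order) (natural join on pid): {(10, 3, 4, 10, 3), (10, 3, 4, 31, 10), (10, 3, 4, 39, 29), (10, 3, 4, 39, 40), (30, 27, 35, 30, 27), (30, 27, 35, 34, 19), (30, 27, 35, 36, 35), (30, 27, 35, 37, 11), (30, 27, 35, 5, 24), (31, 10, 4, 10, 3), (31, 10, 4, 31, 10), (31, 10, 4, 39, 29), (31, 10, 4, 39, 40), (34, 19, 35, 30, 27), (34, 19, 35, 34, 19), (34, 19, 35, 36, 35), (34, 19, 35, 37, 11), (34, 19, 35, 5, 24), (36, 35, 35, 30, 27), (36, 35, 35, 34, 19), (36, 35, 35, 36, 35), (36, 35, 35, 37, 11), (36, 35, 35, 5, 24), (37, 11, 35, 30, 27), (37, 11, 35, 34, 19), (37, 11, 35, 36, 35), (37, 11, 35, 37, 11), (37, 11, 35, 5, 24), (39, 29, 4, 10, 3), (39, 29, 4, 31, 10), (39, 29, 4, 39, 29), (39, 29, 4, 39, 40), (39, 40, 4, 10, 3), (39, 40, 4, 31, 10), (39, 40, 4, 39, 29), (39, 40, 4, 39, 40), (5, 24, 35, 30, 27), (5, 24, 35, 34, 19), (5, 24, 35, 36, 35), (5, 24, 35, 37, 11), (5, 24, 35, 5, 24)}
Selection sid < sid2: {(10, 3, 4, 31, 10), (10, 3, 4, 39, 29), (10, 3, 4, 39, 40), (30, 27, 35, 36, 35), (31, 10, 4, 39, 29), (31, 10, 4, 39, 40), (34, 19, 35, 30, 27), (34, 19, 35, 36, 35), (34, 19, 35, 5, 24), (37, 11, 35, 30, 27), (37, 11, 35, 34, 19), (37, 11, 35, 36, 35), (37, 11, 35, 5, 24), (39, 29, 4, 39, 40), (5, 24, 35, 30, 27), (5, 24, 35, 36, 35)}
Keep only column(s) sid2, pid (9 duplicate(s) eliminated): {(10, 4), (19, 35), (24, 35), (27, 35), (29, 4), (35, 35), (40, 4)}

{(10, 4), (19, 35), (24, 35), (27, 35), (29, 4), (35, 35), (40, 4)}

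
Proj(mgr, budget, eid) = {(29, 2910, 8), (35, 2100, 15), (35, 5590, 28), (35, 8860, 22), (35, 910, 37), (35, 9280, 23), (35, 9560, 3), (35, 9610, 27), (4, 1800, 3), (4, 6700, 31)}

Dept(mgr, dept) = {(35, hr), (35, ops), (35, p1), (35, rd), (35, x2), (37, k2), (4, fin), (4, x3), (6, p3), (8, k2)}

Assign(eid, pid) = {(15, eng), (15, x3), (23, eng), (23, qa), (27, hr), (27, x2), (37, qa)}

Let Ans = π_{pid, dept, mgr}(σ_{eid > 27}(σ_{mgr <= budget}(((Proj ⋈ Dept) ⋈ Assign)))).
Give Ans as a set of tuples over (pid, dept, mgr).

{(qa, hr, 35), (qa, ops, 35), (qa, p1, 35), (qa, rd, 35), (qa, x2, 35)}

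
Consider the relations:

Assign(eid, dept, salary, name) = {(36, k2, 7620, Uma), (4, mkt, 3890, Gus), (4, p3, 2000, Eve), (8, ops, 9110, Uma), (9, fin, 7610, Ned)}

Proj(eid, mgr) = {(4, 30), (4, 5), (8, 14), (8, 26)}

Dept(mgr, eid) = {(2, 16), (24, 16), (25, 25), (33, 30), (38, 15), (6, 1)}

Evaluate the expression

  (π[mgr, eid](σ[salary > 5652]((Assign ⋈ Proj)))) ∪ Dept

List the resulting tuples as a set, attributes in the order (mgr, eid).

Natural join on eid: {(4, mkt, 3890, Gus, 30), (4, mkt, 3890, Gus, 5), (4, p3, 2000, Eve, 30), (4, p3, 2000, Eve, 5), (8, ops, 9110, Uma, 14), (8, ops, 9110, Uma, 26)}
Selection salary > 5652: {(8, ops, 9110, Uma, 14), (8, ops, 9110, Uma, 26)}
π_{mgr, eid} gives {(14, 8), (26, 8)}.
Union: {(14, 8), (26, 8)} with {(2, 16), (24, 16), (25, 25), (33, 30), (38, 15), (6, 1)} → {(14, 8), (2, 16), (24, 16), (25, 25), (26, 8), (33, 30), (38, 15), (6, 1)}

{(14, 8), (2, 16), (24, 16), (25, 25), (26, 8), (33, 30), (38, 15), (6, 1)}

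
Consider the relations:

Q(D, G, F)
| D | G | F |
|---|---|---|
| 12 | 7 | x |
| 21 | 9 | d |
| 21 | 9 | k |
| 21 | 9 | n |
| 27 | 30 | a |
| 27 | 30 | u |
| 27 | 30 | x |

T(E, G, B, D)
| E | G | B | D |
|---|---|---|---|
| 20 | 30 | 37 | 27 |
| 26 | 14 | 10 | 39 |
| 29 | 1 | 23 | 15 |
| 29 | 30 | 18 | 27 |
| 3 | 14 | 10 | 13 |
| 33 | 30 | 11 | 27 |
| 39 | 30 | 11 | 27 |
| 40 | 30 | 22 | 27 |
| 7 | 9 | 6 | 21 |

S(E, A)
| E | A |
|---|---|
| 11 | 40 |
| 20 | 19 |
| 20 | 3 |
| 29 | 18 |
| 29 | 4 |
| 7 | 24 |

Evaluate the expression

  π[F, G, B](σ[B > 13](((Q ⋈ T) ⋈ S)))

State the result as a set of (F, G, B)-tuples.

{(a, 30, 18), (a, 30, 37), (u, 30, 18), (u, 30, 37), (x, 30, 18), (x, 30, 37)}

Q ⋈ T (natural join on D, G): {(21, 9, d, 7, 6), (21, 9, k, 7, 6), (21, 9, n, 7, 6), (27, 30, a, 20, 37), (27, 30, a, 29, 18), (27, 30, a, 33, 11), (27, 30, a, 39, 11), (27, 30, a, 40, 22), (27, 30, u, 20, 37), (27, 30, u, 29, 18), (27, 30, u, 33, 11), (27, 30, u, 39, 11), (27, 30, u, 40, 22), (27, 30, x, 20, 37), (27, 30, x, 29, 18), (27, 30, x, 33, 11), (27, 30, x, 39, 11), (27, 30, x, 40, 22)}
(Q ⋈ T) ⋈ S (natural join on E): {(21, 9, d, 7, 6, 24), (21, 9, k, 7, 6, 24), (21, 9, n, 7, 6, 24), (27, 30, a, 20, 37, 19), (27, 30, a, 20, 37, 3), (27, 30, a, 29, 18, 18), (27, 30, a, 29, 18, 4), (27, 30, u, 20, 37, 19), (27, 30, u, 20, 37, 3), (27, 30, u, 29, 18, 18), (27, 30, u, 29, 18, 4), (27, 30, x, 20, 37, 19), (27, 30, x, 20, 37, 3), (27, 30, x, 29, 18, 18), (27, 30, x, 29, 18, 4)}
Apply σ_{B > 13}; surviving tuples: {(27, 30, a, 20, 37, 19), (27, 30, a, 20, 37, 3), (27, 30, a, 29, 18, 18), (27, 30, a, 29, 18, 4), (27, 30, u, 20, 37, 19), (27, 30, u, 20, 37, 3), (27, 30, u, 29, 18, 18), (27, 30, u, 29, 18, 4), (27, 30, x, 20, 37, 19), (27, 30, x, 20, 37, 3), (27, 30, x, 29, 18, 18), (27, 30, x, 29, 18, 4)}
π_{F, G, B} gives {(a, 30, 18), (a, 30, 37), (u, 30, 18), (u, 30, 37), (x, 30, 18), (x, 30, 37)} (6 duplicate(s) eliminated).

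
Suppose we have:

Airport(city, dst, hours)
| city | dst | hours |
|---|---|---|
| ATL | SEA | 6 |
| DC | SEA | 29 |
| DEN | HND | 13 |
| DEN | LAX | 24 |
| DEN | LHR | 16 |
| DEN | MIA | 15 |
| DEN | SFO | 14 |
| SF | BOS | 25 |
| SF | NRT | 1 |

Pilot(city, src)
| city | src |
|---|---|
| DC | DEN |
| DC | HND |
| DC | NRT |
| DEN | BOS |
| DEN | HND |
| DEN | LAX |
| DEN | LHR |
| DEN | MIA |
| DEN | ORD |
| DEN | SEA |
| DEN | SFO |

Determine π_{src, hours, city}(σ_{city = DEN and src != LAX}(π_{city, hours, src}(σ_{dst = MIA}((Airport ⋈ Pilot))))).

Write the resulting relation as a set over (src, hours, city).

Natural join on city: {(DC, SEA, 29, DEN), (DC, SEA, 29, HND), (DC, SEA, 29, NRT), (DEN, HND, 13, BOS), (DEN, HND, 13, HND), (DEN, HND, 13, LAX), (DEN, HND, 13, LHR), (DEN, HND, 13, MIA), (DEN, HND, 13, ORD), (DEN, HND, 13, SEA), (DEN, HND, 13, SFO), (DEN, LAX, 24, BOS), (DEN, LAX, 24, HND), (DEN, LAX, 24, LAX), (DEN, LAX, 24, LHR), (DEN, LAX, 24, MIA), (DEN, LAX, 24, ORD), (DEN, LAX, 24, SEA), (DEN, LAX, 24, SFO), (DEN, LHR, 16, BOS), (DEN, LHR, 16, HND), (DEN, LHR, 16, LAX), (DEN, LHR, 16, LHR), (DEN, LHR, 16, MIA), (DEN, LHR, 16, ORD), (DEN, LHR, 16, SEA), (DEN, LHR, 16, SFO), (DEN, MIA, 15, BOS), (DEN, MIA, 15, HND), (DEN, MIA, 15, LAX), (DEN, MIA, 15, LHR), (DEN, MIA, 15, MIA), (DEN, MIA, 15, ORD), (DEN, MIA, 15, SEA), (DEN, MIA, 15, SFO), (DEN, SFO, 14, BOS), (DEN, SFO, 14, HND), (DEN, SFO, 14, LAX), (DEN, SFO, 14, LHR), (DEN, SFO, 14, MIA), (DEN, SFO, 14, ORD), (DEN, SFO, 14, SEA), (DEN, SFO, 14, SFO)}
σ[dst = MIA]: keep tuples satisfying dst = MIA → {(DEN, MIA, 15, BOS), (DEN, MIA, 15, HND), (DEN, MIA, 15, LAX), (DEN, MIA, 15, LHR), (DEN, MIA, 15, MIA), (DEN, MIA, 15, ORD), (DEN, MIA, 15, SEA), (DEN, MIA, 15, SFO)}
Keep only column(s) city, hours, src: {(DEN, 15, BOS), (DEN, 15, HND), (DEN, 15, LAX), (DEN, 15, LHR), (DEN, 15, MIA), (DEN, 15, ORD), (DEN, 15, SEA), (DEN, 15, SFO)}
σ[city = DEN and src != LAX]: keep tuples satisfying city = DEN and src != LAX → {(DEN, 15, BOS), (DEN, 15, HND), (DEN, 15, LHR), (DEN, 15, MIA), (DEN, 15, ORD), (DEN, 15, SEA), (DEN, 15, SFO)}
Keep only column(s) src, hours, city: {(BOS, 15, DEN), (HND, 15, DEN), (LHR, 15, DEN), (MIA, 15, DEN), (ORD, 15, DEN), (SEA, 15, DEN), (SFO, 15, DEN)}

{(BOS, 15, DEN), (HND, 15, DEN), (LHR, 15, DEN), (MIA, 15, DEN), (ORD, 15, DEN), (SEA, 15, DEN), (SFO, 15, DEN)}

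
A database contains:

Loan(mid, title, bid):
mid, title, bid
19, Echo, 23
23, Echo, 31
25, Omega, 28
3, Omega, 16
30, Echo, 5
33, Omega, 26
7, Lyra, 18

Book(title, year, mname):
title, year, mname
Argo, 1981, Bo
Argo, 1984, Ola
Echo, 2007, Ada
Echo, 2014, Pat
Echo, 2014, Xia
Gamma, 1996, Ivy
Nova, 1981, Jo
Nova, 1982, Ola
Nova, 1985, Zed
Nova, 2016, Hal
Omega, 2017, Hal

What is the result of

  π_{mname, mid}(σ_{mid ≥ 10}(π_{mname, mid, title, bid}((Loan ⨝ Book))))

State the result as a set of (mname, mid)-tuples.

Loan ⋈ Book (natural join on title): {(19, Echo, 23, 2007, Ada), (19, Echo, 23, 2014, Pat), (19, Echo, 23, 2014, Xia), (23, Echo, 31, 2007, Ada), (23, Echo, 31, 2014, Pat), (23, Echo, 31, 2014, Xia), (25, Omega, 28, 2017, Hal), (3, Omega, 16, 2017, Hal), (30, Echo, 5, 2007, Ada), (30, Echo, 5, 2014, Pat), (30, Echo, 5, 2014, Xia), (33, Omega, 26, 2017, Hal)}
π_{mname, mid, title, bid} gives {(Ada, 19, Echo, 23), (Ada, 23, Echo, 31), (Ada, 30, Echo, 5), (Hal, 25, Omega, 28), (Hal, 3, Omega, 16), (Hal, 33, Omega, 26), (Pat, 19, Echo, 23), (Pat, 23, Echo, 31), (Pat, 30, Echo, 5), (Xia, 19, Echo, 23), (Xia, 23, Echo, 31), (Xia, 30, Echo, 5)}.
Selection mid ≥ 10: {(Ada, 19, Echo, 23), (Ada, 23, Echo, 31), (Ada, 30, Echo, 5), (Hal, 25, Omega, 28), (Hal, 33, Omega, 26), (Pat, 19, Echo, 23), (Pat, 23, Echo, 31), (Pat, 30, Echo, 5), (Xia, 19, Echo, 23), (Xia, 23, Echo, 31), (Xia, 30, Echo, 5)}
π_{mname, mid} gives {(Ada, 19), (Ada, 23), (Ada, 30), (Hal, 25), (Hal, 33), (Pat, 19), (Pat, 23), (Pat, 30), (Xia, 19), (Xia, 23), (Xia, 30)}.

{(Ada, 19), (Ada, 23), (Ada, 30), (Hal, 25), (Hal, 33), (Pat, 19), (Pat, 23), (Pat, 30), (Xia, 19), (Xia, 23), (Xia, 30)}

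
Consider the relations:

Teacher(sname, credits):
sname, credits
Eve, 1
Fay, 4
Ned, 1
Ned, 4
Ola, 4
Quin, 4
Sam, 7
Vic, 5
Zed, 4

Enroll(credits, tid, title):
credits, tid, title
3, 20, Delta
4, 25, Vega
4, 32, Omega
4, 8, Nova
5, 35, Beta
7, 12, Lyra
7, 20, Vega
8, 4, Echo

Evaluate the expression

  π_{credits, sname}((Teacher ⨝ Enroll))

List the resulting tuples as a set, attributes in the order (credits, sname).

{(4, Fay), (4, Ned), (4, Ola), (4, Quin), (4, Zed), (5, Vic), (7, Sam)}

Natural join on credits: {(Fay, 4, 25, Vega), (Fay, 4, 32, Omega), (Fay, 4, 8, Nova), (Ned, 4, 25, Vega), (Ned, 4, 32, Omega), (Ned, 4, 8, Nova), (Ola, 4, 25, Vega), (Ola, 4, 32, Omega), (Ola, 4, 8, Nova), (Quin, 4, 25, Vega), (Quin, 4, 32, Omega), (Quin, 4, 8, Nova), (Sam, 7, 12, Lyra), (Sam, 7, 20, Vega), (Vic, 5, 35, Beta), (Zed, 4, 25, Vega), (Zed, 4, 32, Omega), (Zed, 4, 8, Nova)}
π_{credits, sname} gives {(4, Fay), (4, Ned), (4, Ola), (4, Quin), (4, Zed), (5, Vic), (7, Sam)} (11 duplicate(s) eliminated).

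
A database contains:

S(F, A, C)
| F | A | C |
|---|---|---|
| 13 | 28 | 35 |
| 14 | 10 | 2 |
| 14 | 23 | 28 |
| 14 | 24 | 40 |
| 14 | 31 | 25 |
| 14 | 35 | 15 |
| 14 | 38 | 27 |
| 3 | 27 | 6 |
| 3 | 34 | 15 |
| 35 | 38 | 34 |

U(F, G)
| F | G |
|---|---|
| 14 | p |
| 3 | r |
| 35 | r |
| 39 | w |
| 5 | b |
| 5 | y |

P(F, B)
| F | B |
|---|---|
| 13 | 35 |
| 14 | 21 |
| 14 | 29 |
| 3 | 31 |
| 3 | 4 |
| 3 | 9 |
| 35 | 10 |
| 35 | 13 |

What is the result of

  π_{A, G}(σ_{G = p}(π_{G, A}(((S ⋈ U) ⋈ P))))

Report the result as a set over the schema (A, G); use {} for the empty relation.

{(10, p), (23, p), (24, p), (31, p), (35, p), (38, p)}

S ⋈ U (natural join on F): {(14, 10, 2, p), (14, 23, 28, p), (14, 24, 40, p), (14, 31, 25, p), (14, 35, 15, p), (14, 38, 27, p), (3, 27, 6, r), (3, 34, 15, r), (35, 38, 34, r)}
(S ⋈ U) ⋈ P (natural join on F): {(14, 10, 2, p, 21), (14, 10, 2, p, 29), (14, 23, 28, p, 21), (14, 23, 28, p, 29), (14, 24, 40, p, 21), (14, 24, 40, p, 29), (14, 31, 25, p, 21), (14, 31, 25, p, 29), (14, 35, 15, p, 21), (14, 35, 15, p, 29), (14, 38, 27, p, 21), (14, 38, 27, p, 29), (3, 27, 6, r, 31), (3, 27, 6, r, 4), (3, 27, 6, r, 9), (3, 34, 15, r, 31), (3, 34, 15, r, 4), (3, 34, 15, r, 9), (35, 38, 34, r, 10), (35, 38, 34, r, 13)}
π_{G, A} gives {(p, 10), (p, 23), (p, 24), (p, 31), (p, 35), (p, 38), (r, 27), (r, 34), (r, 38)} (11 duplicate(s) eliminated).
Selection G = p: {(p, 10), (p, 23), (p, 24), (p, 31), (p, 35), (p, 38)}
π_{A, G} gives {(10, p), (23, p), (24, p), (31, p), (35, p), (38, p)}.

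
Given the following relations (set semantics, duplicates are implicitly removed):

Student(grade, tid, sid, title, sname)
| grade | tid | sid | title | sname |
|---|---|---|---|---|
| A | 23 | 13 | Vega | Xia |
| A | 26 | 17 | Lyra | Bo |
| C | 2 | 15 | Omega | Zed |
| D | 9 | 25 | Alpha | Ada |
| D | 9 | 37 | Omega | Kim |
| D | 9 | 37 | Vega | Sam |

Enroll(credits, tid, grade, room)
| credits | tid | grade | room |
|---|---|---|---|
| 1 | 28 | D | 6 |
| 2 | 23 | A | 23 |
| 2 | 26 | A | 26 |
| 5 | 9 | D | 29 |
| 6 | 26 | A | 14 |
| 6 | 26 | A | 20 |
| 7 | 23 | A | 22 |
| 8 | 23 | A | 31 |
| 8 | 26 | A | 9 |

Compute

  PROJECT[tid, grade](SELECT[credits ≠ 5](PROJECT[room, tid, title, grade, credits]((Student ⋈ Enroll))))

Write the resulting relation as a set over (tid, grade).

Natural join on grade, tid: {(A, 23, 13, Vega, Xia, 2, 23), (A, 23, 13, Vega, Xia, 7, 22), (A, 23, 13, Vega, Xia, 8, 31), (A, 26, 17, Lyra, Bo, 2, 26), (A, 26, 17, Lyra, Bo, 6, 14), (A, 26, 17, Lyra, Bo, 6, 20), (A, 26, 17, Lyra, Bo, 8, 9), (D, 9, 25, Alpha, Ada, 5, 29), (D, 9, 37, Omega, Kim, 5, 29), (D, 9, 37, Vega, Sam, 5, 29)}
Keep only column(s) room, tid, title, grade, credits: {(14, 26, Lyra, A, 6), (20, 26, Lyra, A, 6), (22, 23, Vega, A, 7), (23, 23, Vega, A, 2), (26, 26, Lyra, A, 2), (29, 9, Alpha, D, 5), (29, 9, Omega, D, 5), (29, 9, Vega, D, 5), (31, 23, Vega, A, 8), (9, 26, Lyra, A, 8)}
Filtering on credits ≠ 5 leaves {(14, 26, Lyra, A, 6), (20, 26, Lyra, A, 6), (22, 23, Vega, A, 7), (23, 23, Vega, A, 2), (26, 26, Lyra, A, 2), (31, 23, Vega, A, 8), (9, 26, Lyra, A, 8)}.
Keep only column(s) tid, grade (5 duplicate(s) eliminated): {(23, A), (26, A)}

{(23, A), (26, A)}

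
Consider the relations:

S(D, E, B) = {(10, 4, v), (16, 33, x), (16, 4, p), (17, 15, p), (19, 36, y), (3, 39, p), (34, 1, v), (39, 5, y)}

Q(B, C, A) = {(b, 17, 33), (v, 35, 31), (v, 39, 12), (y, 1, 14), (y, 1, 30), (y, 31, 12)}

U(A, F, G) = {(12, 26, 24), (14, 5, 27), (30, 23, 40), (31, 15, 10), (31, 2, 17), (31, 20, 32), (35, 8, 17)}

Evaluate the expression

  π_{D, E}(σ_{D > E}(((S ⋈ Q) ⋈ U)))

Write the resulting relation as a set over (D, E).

{(10, 4), (34, 1), (39, 5)}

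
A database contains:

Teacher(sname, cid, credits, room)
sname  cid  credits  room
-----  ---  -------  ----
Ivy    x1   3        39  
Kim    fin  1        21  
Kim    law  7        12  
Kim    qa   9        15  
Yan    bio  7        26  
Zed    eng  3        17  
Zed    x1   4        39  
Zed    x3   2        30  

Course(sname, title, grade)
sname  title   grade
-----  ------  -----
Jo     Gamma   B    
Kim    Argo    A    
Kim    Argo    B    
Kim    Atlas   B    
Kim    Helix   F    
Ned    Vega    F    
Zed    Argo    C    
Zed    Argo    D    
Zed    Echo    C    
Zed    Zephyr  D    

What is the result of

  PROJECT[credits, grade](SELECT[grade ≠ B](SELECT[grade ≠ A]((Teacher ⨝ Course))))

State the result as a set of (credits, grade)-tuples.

Natural join on sname: {(Kim, fin, 1, 21, Argo, A), (Kim, fin, 1, 21, Argo, B), (Kim, fin, 1, 21, Atlas, B), (Kim, fin, 1, 21, Helix, F), (Kim, law, 7, 12, Argo, A), (Kim, law, 7, 12, Argo, B), (Kim, law, 7, 12, Atlas, B), (Kim, law, 7, 12, Helix, F), (Kim, qa, 9, 15, Argo, A), (Kim, qa, 9, 15, Argo, B), (Kim, qa, 9, 15, Atlas, B), (Kim, qa, 9, 15, Helix, F), (Zed, eng, 3, 17, Argo, C), (Zed, eng, 3, 17, Argo, D), (Zed, eng, 3, 17, Echo, C), (Zed, eng, 3, 17, Zephyr, D), (Zed, x1, 4, 39, Argo, C), (Zed, x1, 4, 39, Argo, D), (Zed, x1, 4, 39, Echo, C), (Zed, x1, 4, 39, Zephyr, D), (Zed, x3, 2, 30, Argo, C), (Zed, x3, 2, 30, Argo, D), (Zed, x3, 2, 30, Echo, C), (Zed, x3, 2, 30, Zephyr, D)}
Apply σ_{grade ≠ A}; surviving tuples: {(Kim, fin, 1, 21, Argo, B), (Kim, fin, 1, 21, Atlas, B), (Kim, fin, 1, 21, Helix, F), (Kim, law, 7, 12, Argo, B), (Kim, law, 7, 12, Atlas, B), (Kim, law, 7, 12, Helix, F), (Kim, qa, 9, 15, Argo, B), (Kim, qa, 9, 15, Atlas, B), (Kim, qa, 9, 15, Helix, F), (Zed, eng, 3, 17, Argo, C), (Zed, eng, 3, 17, Argo, D), (Zed, eng, 3, 17, Echo, C), (Zed, eng, 3, 17, Zephyr, D), (Zed, x1, 4, 39, Argo, C), (Zed, x1, 4, 39, Argo, D), (Zed, x1, 4, 39, Echo, C), (Zed, x1, 4, 39, Zephyr, D), (Zed, x3, 2, 30, Argo, C), (Zed, x3, 2, 30, Argo, D), (Zed, x3, 2, 30, Echo, C), (Zed, x3, 2, 30, Zephyr, D)}
Apply σ_{grade ≠ B}; surviving tuples: {(Kim, fin, 1, 21, Helix, F), (Kim, law, 7, 12, Helix, F), (Kim, qa, 9, 15, Helix, F), (Zed, eng, 3, 17, Argo, C), (Zed, eng, 3, 17, Argo, D), (Zed, eng, 3, 17, Echo, C), (Zed, eng, 3, 17, Zephyr, D), (Zed, x1, 4, 39, Argo, C), (Zed, x1, 4, 39, Argo, D), (Zed, x1, 4, 39, Echo, C), (Zed, x1, 4, 39, Zephyr, D), (Zed, x3, 2, 30, Argo, C), (Zed, x3, 2, 30, Argo, D), (Zed, x3, 2, 30, Echo, C), (Zed, x3, 2, 30, Zephyr, D)}
Projecting to credits, grade (6 duplicate(s) eliminated): {(1, F), (2, C), (2, D), (3, C), (3, D), (4, C), (4, D), (7, F), (9, F)}

{(1, F), (2, C), (2, D), (3, C), (3, D), (4, C), (4, D), (7, F), (9, F)}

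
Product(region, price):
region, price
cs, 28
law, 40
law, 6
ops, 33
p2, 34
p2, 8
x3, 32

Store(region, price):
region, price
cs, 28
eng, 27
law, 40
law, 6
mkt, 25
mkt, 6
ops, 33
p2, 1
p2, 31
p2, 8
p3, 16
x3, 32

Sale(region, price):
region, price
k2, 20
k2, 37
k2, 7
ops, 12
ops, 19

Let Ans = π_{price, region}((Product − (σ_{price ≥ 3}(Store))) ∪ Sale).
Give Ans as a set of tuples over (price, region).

{(12, ops), (19, ops), (20, k2), (34, p2), (37, k2), (7, k2)}

σ[price ≥ 3]: keep tuples satisfying price ≥ 3 → {(cs, 28), (eng, 27), (law, 40), (law, 6), (mkt, 25), (mkt, 6), (ops, 33), (p2, 31), (p2, 8), (p3, 16), (x3, 32)}
Set difference of the two operands is {(p2, 34)}.
Set union of the two operands is {(k2, 20), (k2, 37), (k2, 7), (ops, 12), (ops, 19), (p2, 34)}.
Keep only column(s) price, region: {(12, ops), (19, ops), (20, k2), (34, p2), (37, k2), (7, k2)}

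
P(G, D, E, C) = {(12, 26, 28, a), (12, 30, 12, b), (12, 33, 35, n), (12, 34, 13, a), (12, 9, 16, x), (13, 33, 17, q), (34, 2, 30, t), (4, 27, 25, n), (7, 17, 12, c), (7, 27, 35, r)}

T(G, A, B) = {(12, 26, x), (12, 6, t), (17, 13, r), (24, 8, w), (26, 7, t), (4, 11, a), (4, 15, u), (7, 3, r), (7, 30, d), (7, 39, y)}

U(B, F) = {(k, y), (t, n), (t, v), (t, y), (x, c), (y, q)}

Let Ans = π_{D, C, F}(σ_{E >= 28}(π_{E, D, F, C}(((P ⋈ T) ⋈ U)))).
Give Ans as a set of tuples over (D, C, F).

Natural join on G: {(12, 26, 28, a, 26, x), (12, 26, 28, a, 6, t), (12, 30, 12, b, 26, x), (12, 30, 12, b, 6, t), (12, 33, 35, n, 26, x), (12, 33, 35, n, 6, t), (12, 34, 13, a, 26, x), (12, 34, 13, a, 6, t), (12, 9, 16, x, 26, x), (12, 9, 16, x, 6, t), (4, 27, 25, n, 11, a), (4, 27, 25, n, 15, u), (7, 17, 12, c, 3, r), (7, 17, 12, c, 30, d), (7, 17, 12, c, 39, y), (7, 27, 35, r, 3, r), (7, 27, 35, r, 30, d), (7, 27, 35, r, 39, y)}
Natural join on B: {(12, 26, 28, a, 26, x, c), (12, 26, 28, a, 6, t, n), (12, 26, 28, a, 6, t, v), (12, 26, 28, a, 6, t, y), (12, 30, 12, b, 26, x, c), (12, 30, 12, b, 6, t, n), (12, 30, 12, b, 6, t, v), (12, 30, 12, b, 6, t, y), (12, 33, 35, n, 26, x, c), (12, 33, 35, n, 6, t, n), (12, 33, 35, n, 6, t, v), (12, 33, 35, n, 6, t, y), (12, 34, 13, a, 26, x, c), (12, 34, 13, a, 6, t, n), (12, 34, 13, a, 6, t, v), (12, 34, 13, a, 6, t, y), (12, 9, 16, x, 26, x, c), (12, 9, 16, x, 6, t, n), (12, 9, 16, x, 6, t, v), (12, 9, 16, x, 6, t, y), (7, 17, 12, c, 39, y, q), (7, 27, 35, r, 39, y, q)}
π_{E, D, F, C} gives {(12, 17, q, c), (12, 30, c, b), (12, 30, n, b), (12, 30, v, b), (12, 30, y, b), (13, 34, c, a), (13, 34, n, a), (13, 34, v, a), (13, 34, y, a), (16, 9, c, x), (16, 9, n, x), (16, 9, v, x), (16, 9, y, x), (28, 26, c, a), (28, 26, n, a), (28, 26, v, a), (28, 26, y, a), (35, 27, q, r), (35, 33, c, n), (35, 33, n, n), (35, 33, v, n), (35, 33, y, n)}.
Selection E >= 28: {(28, 26, c, a), (28, 26, n, a), (28, 26, v, a), (28, 26, y, a), (35, 27, q, r), (35, 33, c, n), (35, 33, n, n), (35, 33, v, n), (35, 33, y, n)}
π_{D, C, F} gives {(26, a, c), (26, a, n), (26, a, v), (26, a, y), (27, r, q), (33, n, c), (33, n, n), (33, n, v), (33, n, y)}.

{(26, a, c), (26, a, n), (26, a, v), (26, a, y), (27, r, q), (33, n, c), (33, n, n), (33, n, v), (33, n, y)}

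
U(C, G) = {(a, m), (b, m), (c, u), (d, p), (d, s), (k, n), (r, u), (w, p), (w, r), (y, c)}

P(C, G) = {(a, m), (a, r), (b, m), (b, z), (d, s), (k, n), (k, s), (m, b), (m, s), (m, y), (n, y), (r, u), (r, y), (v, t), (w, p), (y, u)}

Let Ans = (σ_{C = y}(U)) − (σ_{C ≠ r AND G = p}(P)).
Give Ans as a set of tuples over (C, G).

{(y, c)}

Selection C = y: {(y, c)}
Selection C ≠ r AND G = p: {(w, p)}
Difference: {(y, c)} with {(w, p)} → {(y, c)}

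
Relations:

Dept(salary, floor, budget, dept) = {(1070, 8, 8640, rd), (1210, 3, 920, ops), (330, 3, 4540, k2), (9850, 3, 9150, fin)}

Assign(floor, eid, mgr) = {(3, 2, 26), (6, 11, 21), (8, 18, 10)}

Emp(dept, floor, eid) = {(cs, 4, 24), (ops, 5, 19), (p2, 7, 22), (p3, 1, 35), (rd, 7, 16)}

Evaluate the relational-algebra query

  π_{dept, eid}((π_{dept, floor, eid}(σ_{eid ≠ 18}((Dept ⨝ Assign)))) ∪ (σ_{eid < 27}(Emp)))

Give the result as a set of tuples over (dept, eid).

{(cs, 24), (fin, 2), (k2, 2), (ops, 19), (ops, 2), (p2, 22), (rd, 16)}

Joining Dept and Assign on floor yields {(1070, 8, 8640, rd, 18, 10), (1210, 3, 920, ops, 2, 26), (330, 3, 4540, k2, 2, 26), (9850, 3, 9150, fin, 2, 26)}.
Filtering on eid ≠ 18 leaves {(1210, 3, 920, ops, 2, 26), (330, 3, 4540, k2, 2, 26), (9850, 3, 9150, fin, 2, 26)}.
Projecting to dept, floor, eid: {(fin, 3, 2), (k2, 3, 2), (ops, 3, 2)}
Filtering on eid < 27 leaves {(cs, 4, 24), (ops, 5, 19), (p2, 7, 22), (rd, 7, 16)}.
Taking the union: {(cs, 4, 24), (fin, 3, 2), (k2, 3, 2), (ops, 3, 2), (ops, 5, 19), (p2, 7, 22), (rd, 7, 16)}
Projecting to dept, eid: {(cs, 24), (fin, 2), (k2, 2), (ops, 19), (ops, 2), (p2, 22), (rd, 16)}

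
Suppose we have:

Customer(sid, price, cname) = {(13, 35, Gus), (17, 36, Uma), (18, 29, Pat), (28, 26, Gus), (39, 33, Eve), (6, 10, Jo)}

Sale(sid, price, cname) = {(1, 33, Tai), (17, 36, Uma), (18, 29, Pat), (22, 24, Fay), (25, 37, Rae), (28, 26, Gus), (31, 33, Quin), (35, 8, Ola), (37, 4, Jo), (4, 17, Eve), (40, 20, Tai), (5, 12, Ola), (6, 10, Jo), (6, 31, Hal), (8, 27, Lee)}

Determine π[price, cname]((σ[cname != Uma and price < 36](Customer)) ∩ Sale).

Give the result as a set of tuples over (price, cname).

{(10, Jo), (26, Gus), (29, Pat)}

Apply σ_{cname != Uma and price < 36}; surviving tuples: {(13, 35, Gus), (18, 29, Pat), (28, 26, Gus), (39, 33, Eve), (6, 10, Jo)}
Set intersection of the two operands is {(18, 29, Pat), (28, 26, Gus), (6, 10, Jo)}.
π[price, cname]: project onto (price, cname) → {(10, Jo), (26, Gus), (29, Pat)}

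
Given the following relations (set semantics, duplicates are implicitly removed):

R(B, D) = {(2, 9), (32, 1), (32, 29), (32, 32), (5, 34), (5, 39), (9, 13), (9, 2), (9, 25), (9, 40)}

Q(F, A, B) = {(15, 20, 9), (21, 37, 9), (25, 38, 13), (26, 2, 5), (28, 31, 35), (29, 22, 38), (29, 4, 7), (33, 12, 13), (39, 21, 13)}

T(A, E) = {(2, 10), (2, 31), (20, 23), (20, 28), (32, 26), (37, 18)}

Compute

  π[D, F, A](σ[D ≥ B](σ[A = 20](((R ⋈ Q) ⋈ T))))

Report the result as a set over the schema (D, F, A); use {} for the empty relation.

{(13, 15, 20), (25, 15, 20), (40, 15, 20)}

Natural join on B: {(5, 34, 26, 2), (5, 39, 26, 2), (9, 13, 15, 20), (9, 13, 21, 37), (9, 2, 15, 20), (9, 2, 21, 37), (9, 25, 15, 20), (9, 25, 21, 37), (9, 40, 15, 20), (9, 40, 21, 37)}
Natural join on A: {(5, 34, 26, 2, 10), (5, 34, 26, 2, 31), (5, 39, 26, 2, 10), (5, 39, 26, 2, 31), (9, 13, 15, 20, 23), (9, 13, 15, 20, 28), (9, 13, 21, 37, 18), (9, 2, 15, 20, 23), (9, 2, 15, 20, 28), (9, 2, 21, 37, 18), (9, 25, 15, 20, 23), (9, 25, 15, 20, 28), (9, 25, 21, 37, 18), (9, 40, 15, 20, 23), (9, 40, 15, 20, 28), (9, 40, 21, 37, 18)}
Filtering on A = 20 leaves {(9, 13, 15, 20, 23), (9, 13, 15, 20, 28), (9, 2, 15, 20, 23), (9, 2, 15, 20, 28), (9, 25, 15, 20, 23), (9, 25, 15, 20, 28), (9, 40, 15, 20, 23), (9, 40, 15, 20, 28)}.
Filtering on D ≥ B leaves {(9, 13, 15, 20, 23), (9, 13, 15, 20, 28), (9, 25, 15, 20, 23), (9, 25, 15, 20, 28), (9, 40, 15, 20, 23), (9, 40, 15, 20, 28)}.
Keep only column(s) D, F, A (3 duplicate(s) eliminated): {(13, 15, 20), (25, 15, 20), (40, 15, 20)}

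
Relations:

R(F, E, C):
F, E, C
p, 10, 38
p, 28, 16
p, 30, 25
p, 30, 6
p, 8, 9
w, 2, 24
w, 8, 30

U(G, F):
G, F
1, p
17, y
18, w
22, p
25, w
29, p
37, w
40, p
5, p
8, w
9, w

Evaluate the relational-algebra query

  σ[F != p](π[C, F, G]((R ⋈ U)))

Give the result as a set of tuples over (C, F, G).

{(24, w, 18), (24, w, 25), (24, w, 37), (24, w, 8), (24, w, 9), (30, w, 18), (30, w, 25), (30, w, 37), (30, w, 8), (30, w, 9)}

Natural join on F: {(p, 10, 38, 1), (p, 10, 38, 22), (p, 10, 38, 29), (p, 10, 38, 40), (p, 10, 38, 5), (p, 28, 16, 1), (p, 28, 16, 22), (p, 28, 16, 29), (p, 28, 16, 40), (p, 28, 16, 5), (p, 30, 25, 1), (p, 30, 25, 22), (p, 30, 25, 29), (p, 30, 25, 40), (p, 30, 25, 5), (p, 30, 6, 1), (p, 30, 6, 22), (p, 30, 6, 29), (p, 30, 6, 40), (p, 30, 6, 5), (p, 8, 9, 1), (p, 8, 9, 22), (p, 8, 9, 29), (p, 8, 9, 40), (p, 8, 9, 5), (w, 2, 24, 18), (w, 2, 24, 25), (w, 2, 24, 37), (w, 2, 24, 8), (w, 2, 24, 9), (w, 8, 30, 18), (w, 8, 30, 25), (w, 8, 30, 37), (w, 8, 30, 8), (w, 8, 30, 9)}
π[C, F, G]: project onto (C, F, G) → {(16, p, 1), (16, p, 22), (16, p, 29), (16, p, 40), (16, p, 5), (24, w, 18), (24, w, 25), (24, w, 37), (24, w, 8), (24, w, 9), (25, p, 1), (25, p, 22), (25, p, 29), (25, p, 40), (25, p, 5), (30, w, 18), (30, w, 25), (30, w, 37), (30, w, 8), (30, w, 9), (38, p, 1), (38, p, 22), (38, p, 29), (38, p, 40), (38, p, 5), (6, p, 1), (6, p, 22), (6, p, 29), (6, p, 40), (6, p, 5), (9, p, 1), (9, p, 22), (9, p, 29), (9, p, 40), (9, p, 5)}
Apply σ_{F != p}; surviving tuples: {(24, w, 18), (24, w, 25), (24, w, 37), (24, w, 8), (24, w, 9), (30, w, 18), (30, w, 25), (30, w, 37), (30, w, 8), (30, w, 9)}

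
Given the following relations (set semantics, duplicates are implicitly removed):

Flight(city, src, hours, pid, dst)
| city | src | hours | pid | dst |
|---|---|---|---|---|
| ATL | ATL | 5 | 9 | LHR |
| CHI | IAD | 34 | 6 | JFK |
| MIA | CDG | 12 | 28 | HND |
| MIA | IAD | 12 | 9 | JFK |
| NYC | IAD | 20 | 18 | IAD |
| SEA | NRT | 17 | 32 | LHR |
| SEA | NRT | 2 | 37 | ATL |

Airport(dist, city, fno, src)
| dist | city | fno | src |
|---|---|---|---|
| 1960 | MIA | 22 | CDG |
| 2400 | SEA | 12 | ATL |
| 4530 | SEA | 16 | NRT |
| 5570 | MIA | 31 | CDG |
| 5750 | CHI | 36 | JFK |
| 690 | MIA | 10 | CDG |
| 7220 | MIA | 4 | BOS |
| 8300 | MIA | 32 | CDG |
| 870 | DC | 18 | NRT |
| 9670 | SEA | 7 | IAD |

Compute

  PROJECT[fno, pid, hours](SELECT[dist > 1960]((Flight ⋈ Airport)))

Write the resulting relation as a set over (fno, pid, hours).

{(16, 32, 17), (16, 37, 2), (31, 28, 12), (32, 28, 12)}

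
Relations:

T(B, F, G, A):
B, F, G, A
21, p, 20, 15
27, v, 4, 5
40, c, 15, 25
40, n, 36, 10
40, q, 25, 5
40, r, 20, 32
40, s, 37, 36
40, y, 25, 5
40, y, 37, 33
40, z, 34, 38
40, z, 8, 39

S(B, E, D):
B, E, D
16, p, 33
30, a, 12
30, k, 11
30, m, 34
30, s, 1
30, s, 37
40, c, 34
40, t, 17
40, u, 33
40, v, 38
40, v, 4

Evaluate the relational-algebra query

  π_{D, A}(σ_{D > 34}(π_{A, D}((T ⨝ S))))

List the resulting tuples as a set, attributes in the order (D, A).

Natural join on B: {(40, c, 15, 25, c, 34), (40, c, 15, 25, t, 17), (40, c, 15, 25, u, 33), (40, c, 15, 25, v, 38), (40, c, 15, 25, v, 4), (40, n, 36, 10, c, 34), (40, n, 36, 10, t, 17), (40, n, 36, 10, u, 33), (40, n, 36, 10, v, 38), (40, n, 36, 10, v, 4), (40, q, 25, 5, c, 34), (40, q, 25, 5, t, 17), (40, q, 25, 5, u, 33), (40, q, 25, 5, v, 38), (40, q, 25, 5, v, 4), (40, r, 20, 32, c, 34), (40, r, 20, 32, t, 17), (40, r, 20, 32, u, 33), (40, r, 20, 32, v, 38), (40, r, 20, 32, v, 4), (40, s, 37, 36, c, 34), (40, s, 37, 36, t, 17), (40, s, 37, 36, u, 33), (40, s, 37, 36, v, 38), (40, s, 37, 36, v, 4), (40, y, 25, 5, c, 34), (40, y, 25, 5, t, 17), (40, y, 25, 5, u, 33), (40, y, 25, 5, v, 38), (40, y, 25, 5, v, 4), (40, y, 37, 33, c, 34), (40, y, 37, 33, t, 17), (40, y, 37, 33, u, 33), (40, y, 37, 33, v, 38), (40, y, 37, 33, v, 4), (40, z, 34, 38, c, 34), (40, z, 34, 38, t, 17), (40, z, 34, 38, u, 33), (40, z, 34, 38, v, 38), (40, z, 34, 38, v, 4), (40, z, 8, 39, c, 34), (40, z, 8, 39, t, 17), (40, z, 8, 39, u, 33), (40, z, 8, 39, v, 38), (40, z, 8, 39, v, 4)}
π_{A, D} gives {(10, 17), (10, 33), (10, 34), (10, 38), (10, 4), (25, 17), (25, 33), (25, 34), (25, 38), (25, 4), (32, 17), (32, 33), (32, 34), (32, 38), (32, 4), (33, 17), (33, 33), (33, 34), (33, 38), (33, 4), (36, 17), (36, 33), (36, 34), (36, 38), (36, 4), (38, 17), (38, 33), (38, 34), (38, 38), (38, 4), (39, 17), (39, 33), (39, 34), (39, 38), (39, 4), (5, 17), (5, 33), (5, 34), (5, 38), (5, 4)} (5 duplicate(s) eliminated).
Selection D > 34: {(10, 38), (25, 38), (32, 38), (33, 38), (36, 38), (38, 38), (39, 38), (5, 38)}
π_{D, A} gives {(38, 10), (38, 25), (38, 32), (38, 33), (38, 36), (38, 38), (38, 39), (38, 5)}.

{(38, 10), (38, 25), (38, 32), (38, 33), (38, 36), (38, 38), (38, 39), (38, 5)}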